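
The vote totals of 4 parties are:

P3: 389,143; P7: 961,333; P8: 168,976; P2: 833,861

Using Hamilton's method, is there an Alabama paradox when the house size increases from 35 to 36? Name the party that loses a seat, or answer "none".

P8

At 35 seats: P3 6, P7 14, P8 3, P2 12.
At 36 seats: P3 6, P7 15, P8 2, P2 13.
P8 drops from 3 to 2.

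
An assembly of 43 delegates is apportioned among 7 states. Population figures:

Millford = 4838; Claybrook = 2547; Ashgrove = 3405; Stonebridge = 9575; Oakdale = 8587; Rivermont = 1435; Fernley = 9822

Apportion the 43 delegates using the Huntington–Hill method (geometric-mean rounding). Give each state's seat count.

Millford 5, Claybrook 3, Ashgrove 4, Stonebridge 10, Oakdale 9, Rivermont 2, Fernley 10

With divisor 960: modified quotas Millford 5.040, Claybrook 2.653, Ashgrove 3.547, Stonebridge 9.974, Oakdale 8.945, Rivermont 1.495, Fernley 10.231.
Geometric-mean thresholds: Millford √(5·6)=5.477, Claybrook √(2·3)=2.449, Ashgrove √(3·4)=3.464, Stonebridge √(9·10)=9.487, Oakdale √(8·9)=8.485, Rivermont √(1·2)=1.414, Fernley √(10·11)=10.488.
Each quota rounded against its threshold gives Millford 5, Claybrook 3, Ashgrove 4, Stonebridge 10, Oakdale 9, Rivermont 2, Fernley 10 (total 43).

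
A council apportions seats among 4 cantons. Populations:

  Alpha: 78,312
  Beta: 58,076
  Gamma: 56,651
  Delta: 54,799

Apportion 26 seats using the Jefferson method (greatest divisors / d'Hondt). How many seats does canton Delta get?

Standard divisor 247838/26 ≈ 9532.231; standard quotas: Alpha 8.215, Beta 6.093, Gamma 5.943, Delta 5.749.
Rounding down gives 8, 6, 5, 5 = 24 seats, so the divisor must be adjusted.
With modified divisor 8900: modified quotas Alpha 8.799, Beta 6.525, Gamma 6.365, Delta 6.157.
Rounding down: Alpha 8, Beta 6, Gamma 6, Delta 6 (total 26).
Delta receives 6.

6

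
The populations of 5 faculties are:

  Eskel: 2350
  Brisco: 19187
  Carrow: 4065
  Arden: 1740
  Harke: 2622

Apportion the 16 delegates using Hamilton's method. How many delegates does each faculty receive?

The standard divisor is 29964/16 ≈ 1872.75.
Standard quotas: Eskel 1.2548, Brisco 10.2454, Carrow 2.1706, Arden 0.9291, Harke 1.4001.
Lower quotas: Eskel 1, Brisco 10, Carrow 2, Arden 0, Harke 1 (sum 14, leaving 2 seats).
Remainders in descending order: Arden 0.9291, Harke 0.4001, Eskel 0.2548, Brisco 0.2454, Carrow 0.1706.
Largest remainders: Arden, Harke receive the extra seats.

Eskel 1; Brisco 10; Carrow 2; Arden 1; Harke 2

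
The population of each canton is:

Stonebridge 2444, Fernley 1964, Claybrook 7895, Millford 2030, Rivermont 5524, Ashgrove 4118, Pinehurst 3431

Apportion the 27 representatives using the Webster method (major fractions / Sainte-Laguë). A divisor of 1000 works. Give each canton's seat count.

With modified divisor 1000: modified quotas Stonebridge 2.444, Fernley 1.964, Claybrook 7.895, Millford 2.030, Rivermont 5.524, Ashgrove 4.118, Pinehurst 3.431.
Rounding to the nearest integer: Stonebridge 2, Fernley 2, Claybrook 8, Millford 2, Rivermont 6, Ashgrove 4, Pinehurst 3 (total 27).

Stonebridge: 2, Fernley: 2, Claybrook: 8, Millford: 2, Rivermont: 6, Ashgrove: 4, Pinehurst: 3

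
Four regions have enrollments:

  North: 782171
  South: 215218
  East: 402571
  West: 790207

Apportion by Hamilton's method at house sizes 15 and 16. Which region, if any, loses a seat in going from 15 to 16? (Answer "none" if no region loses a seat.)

At 15 seats: North 5, South 2, East 3, West 5.
At 16 seats: North 6, South 1, East 3, West 6.
South drops from 2 to 1.

South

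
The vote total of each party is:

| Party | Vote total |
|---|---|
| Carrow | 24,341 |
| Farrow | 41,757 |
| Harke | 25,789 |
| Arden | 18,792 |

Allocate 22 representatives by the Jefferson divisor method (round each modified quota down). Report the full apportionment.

Standard divisor 110679/22 ≈ 5030.864; standard quotas: Carrow 4.838, Farrow 8.300, Harke 5.126, Arden 3.735.
Rounding down gives 4, 8, 5, 3 = 20 seats, so the divisor must be adjusted.
With modified divisor 4670: modified quotas Carrow 5.212, Farrow 8.942, Harke 5.522, Arden 4.024.
Rounding down: Carrow 5, Farrow 8, Harke 5, Arden 4 (total 22).

Carrow 5, Farrow 8, Harke 5, Arden 4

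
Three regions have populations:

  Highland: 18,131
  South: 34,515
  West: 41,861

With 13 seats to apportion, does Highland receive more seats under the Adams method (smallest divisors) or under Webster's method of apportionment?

Adams: Highland 3, South 5, West 5.
Webster: Highland 2, South 5, West 6.
Highland gets 3 under Adams and 2 under Webster.

Adams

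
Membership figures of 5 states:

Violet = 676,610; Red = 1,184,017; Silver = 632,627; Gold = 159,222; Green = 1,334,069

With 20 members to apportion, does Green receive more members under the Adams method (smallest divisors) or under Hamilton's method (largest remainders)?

Adams: Violet 4, Red 6, Silver 3, Gold 1, Green 6.
Hamilton: Violet 3, Red 6, Silver 3, Gold 1, Green 7.
Green gets 6 under Adams and 7 under Hamilton.

Hamilton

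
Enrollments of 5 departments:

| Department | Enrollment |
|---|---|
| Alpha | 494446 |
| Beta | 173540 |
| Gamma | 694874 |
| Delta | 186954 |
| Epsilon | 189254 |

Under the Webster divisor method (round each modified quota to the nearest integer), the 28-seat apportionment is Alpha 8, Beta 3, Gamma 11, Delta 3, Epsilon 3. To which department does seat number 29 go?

Gamma

Priority for the next seat is population ÷ (current seats + 0.5).
Priorities: Alpha 58170.118, Beta 49582.857, Gamma 60423.826, Delta 53415.429, Epsilon 54072.571.
Highest priority: Gamma.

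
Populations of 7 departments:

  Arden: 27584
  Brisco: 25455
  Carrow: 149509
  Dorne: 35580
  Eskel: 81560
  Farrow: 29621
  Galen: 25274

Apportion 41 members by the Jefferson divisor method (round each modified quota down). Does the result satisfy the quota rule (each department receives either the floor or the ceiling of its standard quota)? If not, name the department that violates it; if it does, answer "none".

none

Standard quotas: Arden 3.019, Brisco 2.786, Carrow 16.365, Dorne 3.894, Eskel 8.927, Farrow 3.242, Galen 2.766.
Jefferson allocation: Arden 3, Brisco 3, Carrow 17, Dorne 4, Eskel 9, Farrow 3, Galen 2.
Every allocation lies between the lower and upper quota.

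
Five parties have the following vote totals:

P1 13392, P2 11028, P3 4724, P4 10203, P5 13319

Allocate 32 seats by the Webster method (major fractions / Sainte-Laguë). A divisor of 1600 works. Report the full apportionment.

P1=8, P2=7, P3=3, P4=6, P5=8

With modified divisor 1600: modified quotas P1 8.370, P2 6.893, P3 2.953, P4 6.377, P5 8.324.
Rounding to the nearest integer: P1 8, P2 7, P3 3, P4 6, P5 8 (total 32).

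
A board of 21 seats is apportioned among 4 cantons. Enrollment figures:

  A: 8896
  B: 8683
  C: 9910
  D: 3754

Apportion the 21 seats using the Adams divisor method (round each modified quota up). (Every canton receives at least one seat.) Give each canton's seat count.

A 6, B 6, C 6, D 3

Standard divisor 31243/21 ≈ 1487.762; standard quotas: A 5.979, B 5.836, C 6.661, D 2.523.
Rounding up gives 6, 6, 7, 3 = 22 seats, so the divisor must be adjusted.
With modified divisor 1700: modified quotas A 5.233, B 5.108, C 5.829, D 2.208.
Rounding up: A 6, B 6, C 6, D 3 (total 21).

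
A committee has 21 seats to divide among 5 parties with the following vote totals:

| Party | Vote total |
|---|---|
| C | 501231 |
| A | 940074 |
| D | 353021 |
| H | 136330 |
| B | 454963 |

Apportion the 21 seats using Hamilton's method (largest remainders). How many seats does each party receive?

C 5, A 8, D 3, H 1, B 4

The standard divisor is 2385619/21 ≈ 113600.905.
Standard quotas: C 4.4122, A 8.2752, D 3.1076, H 1.2001, B 4.0049.
Lower quotas: C 4, A 8, D 3, H 1, B 4 (sum 20, leaving 1 seat).
Remainders in descending order: C 0.4122, A 0.2752, H 0.2001, D 0.1076, B 0.0049.
The surplus seat goes to C.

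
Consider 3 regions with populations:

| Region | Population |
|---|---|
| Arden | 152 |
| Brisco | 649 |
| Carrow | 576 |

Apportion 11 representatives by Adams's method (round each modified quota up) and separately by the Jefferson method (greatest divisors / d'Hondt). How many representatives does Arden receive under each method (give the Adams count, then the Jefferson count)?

Adams: Arden 2, Brisco 5, Carrow 4.
Jefferson: Arden 1, Brisco 5, Carrow 5.
Arden gets 2 under Adams and 1 under Jefferson.

2 and 1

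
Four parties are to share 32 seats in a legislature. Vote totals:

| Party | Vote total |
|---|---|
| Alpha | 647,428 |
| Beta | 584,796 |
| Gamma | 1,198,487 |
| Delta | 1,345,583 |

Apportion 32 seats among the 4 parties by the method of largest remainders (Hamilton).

Standard divisor: 3776294 ÷ 32 ≈ 118009.188.
Standard quotas: Alpha 5.4863, Beta 4.9555, Gamma 10.1559, Delta 11.4024.
Lower quotas: Alpha 5, Beta 4, Gamma 10, Delta 11 (sum 30, leaving 2 seats).
Remainders in descending order: Beta 0.9555, Alpha 0.4863, Delta 0.4024, Gamma 0.1559.
Largest remainders: Beta, Alpha receive the extra seats.

Alpha: 6; Beta: 5; Gamma: 10; Delta: 11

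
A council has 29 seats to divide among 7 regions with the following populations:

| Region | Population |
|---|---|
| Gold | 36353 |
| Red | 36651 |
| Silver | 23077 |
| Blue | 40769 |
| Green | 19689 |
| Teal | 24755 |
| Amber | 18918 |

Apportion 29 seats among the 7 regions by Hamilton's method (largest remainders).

Gold 5; Red 5; Silver 3; Blue 6; Green 3; Teal 4; Amber 3

Standard divisor: 200212 ÷ 29 ≈ 6903.862.
Standard quotas: Gold 5.2656, Red 5.3088, Silver 3.3426, Blue 5.9052, Green 2.8519, Teal 3.5857, Amber 2.7402.
Lower quotas: Gold 5, Red 5, Silver 3, Blue 5, Green 2, Teal 3, Amber 2 (sum 25, leaving 4 seats).
Remainders in descending order: Blue 0.9052, Green 0.8519, Amber 0.7402, Teal 0.5857, Silver 0.3426, Red 0.3088, Gold 0.2656.
The surplus seats go to Blue, Green, Amber, Teal.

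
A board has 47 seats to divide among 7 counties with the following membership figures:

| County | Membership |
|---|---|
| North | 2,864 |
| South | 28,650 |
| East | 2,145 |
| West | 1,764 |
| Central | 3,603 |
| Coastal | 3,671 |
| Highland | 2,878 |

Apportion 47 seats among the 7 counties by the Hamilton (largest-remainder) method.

North 3, South 29, East 2, West 2, Central 4, Coastal 4, Highland 3

The standard divisor is 45575/47 ≈ 969.681.
Standard quotas: North 2.9535, South 29.5458, East 2.2121, West 1.8192, Central 3.7157, Coastal 3.7858, Highland 2.9680.
Lower quotas: North 2, South 29, East 2, West 1, Central 3, Coastal 3, Highland 2 (sum 42, leaving 5 seats).
Remainders in descending order: Highland 0.9680, North 0.9535, West 0.8192, Coastal 0.7858, Central 0.7157, South 0.5458, East 0.2121.
Largest remainders: Highland, North, West, Coastal, Central receive the extra seats.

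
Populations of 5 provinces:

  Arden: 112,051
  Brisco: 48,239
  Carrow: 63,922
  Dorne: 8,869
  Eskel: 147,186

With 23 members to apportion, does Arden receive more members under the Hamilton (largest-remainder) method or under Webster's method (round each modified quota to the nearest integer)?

Hamilton

Hamilton: Arden 7, Brisco 3, Carrow 4, Dorne 0, Eskel 9.
Webster: Arden 6, Brisco 3, Carrow 4, Dorne 1, Eskel 9.
Arden gets 7 under Hamilton and 6 under Webster.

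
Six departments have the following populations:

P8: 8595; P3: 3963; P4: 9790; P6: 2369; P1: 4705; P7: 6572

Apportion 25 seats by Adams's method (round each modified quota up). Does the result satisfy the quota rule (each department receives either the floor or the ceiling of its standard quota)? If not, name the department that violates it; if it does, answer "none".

Standard quotas: P8 5.970, P3 2.753, P4 6.800, P6 1.645, P1 3.268, P7 4.565.
Adams allocation: P8 6, P3 3, P4 6, P6 2, P1 3, P7 5.
Every allocation lies between the lower and upper quota.

none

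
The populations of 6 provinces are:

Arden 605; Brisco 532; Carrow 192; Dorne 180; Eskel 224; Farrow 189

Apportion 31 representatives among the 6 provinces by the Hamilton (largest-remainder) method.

Arden 10; Brisco 8; Carrow 3; Dorne 3; Eskel 4; Farrow 3

The standard divisor is 1922/31 = 62.
Standard quotas: Arden 9.758, Brisco 8.581, Carrow 3.097, Dorne 2.903, Eskel 3.613, Farrow 3.048.
Lower quotas: Arden 9, Brisco 8, Carrow 3, Dorne 2, Eskel 3, Farrow 3 (sum 28, leaving 3 seats).
Remainders in descending order: Dorne 0.903, Arden 0.758, Eskel 0.613, Brisco 0.581, Carrow 0.097, Farrow 0.048.
Largest remainders: Dorne, Arden, Eskel receive the extra seats.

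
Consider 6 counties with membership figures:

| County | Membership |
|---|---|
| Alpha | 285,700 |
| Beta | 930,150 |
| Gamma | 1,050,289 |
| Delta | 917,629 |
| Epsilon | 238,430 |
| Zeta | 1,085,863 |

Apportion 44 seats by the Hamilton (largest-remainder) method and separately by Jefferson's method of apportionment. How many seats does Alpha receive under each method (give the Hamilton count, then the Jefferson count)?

Hamilton: Alpha 3, Beta 9, Gamma 10, Delta 9, Epsilon 2, Zeta 11.
Jefferson: Alpha 2, Beta 9, Gamma 11, Delta 9, Epsilon 2, Zeta 11.
Alpha gets 3 under Hamilton and 2 under Jefferson.

3 and 2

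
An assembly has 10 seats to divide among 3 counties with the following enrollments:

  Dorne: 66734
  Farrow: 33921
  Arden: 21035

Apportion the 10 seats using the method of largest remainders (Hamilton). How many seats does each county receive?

Dorne 5, Farrow 3, Arden 2

The standard divisor is 121690/10 = 12169.
Standard quotas: Dorne 5.4839, Farrow 2.7875, Arden 1.7286.
Lower quotas: Dorne 5, Farrow 2, Arden 1 (sum 8, leaving 2 seats).
Remainders in descending order: Farrow 0.7875, Arden 0.7286, Dorne 0.4839.
Largest remainders: Farrow, Arden receive the extra seats.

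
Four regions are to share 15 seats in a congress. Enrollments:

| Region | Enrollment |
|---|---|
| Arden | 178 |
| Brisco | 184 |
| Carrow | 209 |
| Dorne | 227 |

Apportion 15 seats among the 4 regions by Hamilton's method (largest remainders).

Arden: 3, Brisco: 4, Carrow: 4, Dorne: 4

Total 798; standard divisor 798/15 ≈ 53.2.
Standard quotas: Arden 3.346, Brisco 3.459, Carrow 3.929, Dorne 4.267.
Lower quotas: Arden 3, Brisco 3, Carrow 3, Dorne 4 (sum 13, leaving 2 seats).
Remainders in descending order: Carrow 0.929, Brisco 0.459, Arden 0.346, Dorne 0.267.
Largest remainders: Carrow, Brisco receive the extra seats.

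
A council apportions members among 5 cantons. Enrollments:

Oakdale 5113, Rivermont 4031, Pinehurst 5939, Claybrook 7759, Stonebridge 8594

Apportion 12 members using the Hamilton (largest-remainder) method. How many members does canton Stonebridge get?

3

Total 31436; standard divisor 31436/12 ≈ 2619.667.
Standard quotas: Oakdale 1.9518, Rivermont 1.5387, Pinehurst 2.2671, Claybrook 2.9618, Stonebridge 3.2806.
Lower quotas: Oakdale 1, Rivermont 1, Pinehurst 2, Claybrook 2, Stonebridge 3 (sum 9, leaving 3 seats).
Remainders in descending order: Claybrook 0.9618, Oakdale 0.9518, Rivermont 0.5387, Stonebridge 0.2806, Pinehurst 0.2671.
Largest remainders: Claybrook, Oakdale, Rivermont receive the extra seats.
Stonebridge receives 3.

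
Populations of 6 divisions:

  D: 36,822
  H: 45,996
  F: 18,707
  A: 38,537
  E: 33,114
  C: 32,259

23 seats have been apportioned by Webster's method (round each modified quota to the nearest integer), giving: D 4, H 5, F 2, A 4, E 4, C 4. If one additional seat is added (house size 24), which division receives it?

A

Priority for the next seat is population ÷ (current seats + 0.5).
Priorities: D 8182.667, H 8362.909, F 7482.800, A 8563.778, E 7358.667, C 7168.667.
Highest priority: A.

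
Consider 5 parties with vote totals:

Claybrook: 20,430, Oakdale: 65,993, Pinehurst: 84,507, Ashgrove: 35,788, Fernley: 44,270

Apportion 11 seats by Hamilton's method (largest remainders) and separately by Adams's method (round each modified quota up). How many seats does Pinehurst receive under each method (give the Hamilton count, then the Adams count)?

4 and 3

Hamilton: Claybrook 1, Oakdale 3, Pinehurst 4, Ashgrove 1, Fernley 2.
Adams: Claybrook 1, Oakdale 3, Pinehurst 3, Ashgrove 2, Fernley 2.
Pinehurst gets 4 under Hamilton and 3 under Adams.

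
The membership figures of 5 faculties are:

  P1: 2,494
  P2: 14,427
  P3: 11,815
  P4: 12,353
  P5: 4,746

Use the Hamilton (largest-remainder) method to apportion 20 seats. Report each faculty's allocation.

P1: 1, P2: 6, P3: 5, P4: 6, P5: 2

Total 45835; standard divisor 45835/20 ≈ 2291.75.
Standard quotas: P1 1.0883, P2 6.2952, P3 5.1554, P4 5.3902, P5 2.0709.
Lower quotas: P1 1, P2 6, P3 5, P4 5, P5 2 (sum 19, leaving 1 seat).
Remainders in descending order: P4 0.3902, P2 0.2952, P3 0.1554, P1 0.0883, P5 0.0709.
The surplus seat goes to P4.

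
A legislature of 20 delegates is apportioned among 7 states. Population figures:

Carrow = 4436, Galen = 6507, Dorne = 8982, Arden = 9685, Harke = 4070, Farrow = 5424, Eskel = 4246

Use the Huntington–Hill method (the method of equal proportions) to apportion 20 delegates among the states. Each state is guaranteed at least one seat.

Carrow 2, Galen 3, Dorne 4, Arden 4, Harke 2, Farrow 3, Eskel 2

With divisor 2190: modified quotas Carrow 2.026, Galen 2.971, Dorne 4.101, Arden 4.422, Harke 1.858, Farrow 2.477, Eskel 1.939.
Geometric-mean thresholds: Carrow √(2·3)=2.449, Galen √(2·3)=2.449, Dorne √(4·5)=4.472, Arden √(4·5)=4.472, Harke √(1·2)=1.414, Farrow √(2·3)=2.449, Eskel √(1·2)=1.414.
Each quota rounded against its threshold gives Carrow 2, Galen 3, Dorne 4, Arden 4, Harke 2, Farrow 3, Eskel 2 (total 20).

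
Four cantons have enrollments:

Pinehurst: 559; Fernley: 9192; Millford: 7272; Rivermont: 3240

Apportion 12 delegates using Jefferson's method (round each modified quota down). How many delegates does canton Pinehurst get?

0

Standard divisor 20263/12 ≈ 1688.583; standard quotas: Pinehurst 0.331, Fernley 5.444, Millford 4.307, Rivermont 1.919.
Rounding down gives 0, 5, 4, 1 = 10 seats, so the divisor must be adjusted.
With modified divisor 1500: modified quotas Pinehurst 0.373, Fernley 6.128, Millford 4.848, Rivermont 2.160.
Rounding down: Pinehurst 0, Fernley 6, Millford 4, Rivermont 2 (total 12).
Pinehurst receives 0.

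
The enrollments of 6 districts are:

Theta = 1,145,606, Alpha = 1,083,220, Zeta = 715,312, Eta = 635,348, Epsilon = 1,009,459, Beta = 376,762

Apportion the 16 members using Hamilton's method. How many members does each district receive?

Standard divisor: 4965707 ÷ 16 ≈ 310356.688.
Standard quotas: Theta 3.6913, Alpha 3.4902, Zeta 2.3048, Eta 2.0472, Epsilon 3.2526, Beta 1.2140.
Lower quotas: Theta 3, Alpha 3, Zeta 2, Eta 2, Epsilon 3, Beta 1 (sum 14, leaving 2 seats).
Remainders in descending order: Theta 0.6913, Alpha 0.4902, Zeta 0.3048, Epsilon 0.2526, Beta 0.2140, Eta 0.0472.
Largest remainders: Theta, Alpha receive the extra seats.

Theta 4; Alpha 4; Zeta 2; Eta 2; Epsilon 3; Beta 1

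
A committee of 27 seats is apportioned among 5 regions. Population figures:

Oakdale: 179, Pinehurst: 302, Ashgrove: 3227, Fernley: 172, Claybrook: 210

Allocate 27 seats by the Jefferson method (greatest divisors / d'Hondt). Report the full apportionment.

Oakdale 1; Pinehurst 2; Ashgrove 22; Fernley 1; Claybrook 1

Standard divisor 4090/27 ≈ 151.481; standard quotas: Oakdale 1.182, Pinehurst 1.994, Ashgrove 21.303, Fernley 1.135, Claybrook 1.386.
Rounding down gives 1, 1, 21, 1, 1 = 25 seats, so the divisor must be adjusted.
With modified divisor 143: modified quotas Oakdale 1.252, Pinehurst 2.112, Ashgrove 22.566, Fernley 1.203, Claybrook 1.469.
Rounding down: Oakdale 1, Pinehurst 2, Ashgrove 22, Fernley 1, Claybrook 1 (total 27).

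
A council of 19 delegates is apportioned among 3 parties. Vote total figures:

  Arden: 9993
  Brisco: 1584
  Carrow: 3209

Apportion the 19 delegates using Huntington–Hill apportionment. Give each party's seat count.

Arden=13, Brisco=2, Carrow=4

With divisor 770: modified quotas Arden 12.978, Brisco 2.057, Carrow 4.168.
Geometric-mean thresholds: Arden √(12·13)=12.490, Brisco √(2·3)=2.449, Carrow √(4·5)=4.472.
Each quota rounded against its threshold gives Arden 13, Brisco 2, Carrow 4 (total 19).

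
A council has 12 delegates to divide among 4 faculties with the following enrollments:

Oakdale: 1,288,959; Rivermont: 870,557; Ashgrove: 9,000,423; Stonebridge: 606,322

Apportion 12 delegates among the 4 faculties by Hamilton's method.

The standard divisor is 11766261/12 ≈ 980521.75.
Standard quotas: Oakdale 1.3146, Rivermont 0.8879, Ashgrove 9.1792, Stonebridge 0.6184.
Lower quotas: Oakdale 1, Rivermont 0, Ashgrove 9, Stonebridge 0 (sum 10, leaving 2 seats).
Remainders in descending order: Rivermont 0.8879, Stonebridge 0.6184, Oakdale 0.3146, Ashgrove 0.1792.
The surplus seats go to Rivermont, Stonebridge.

Oakdale=1; Rivermont=1; Ashgrove=9; Stonebridge=1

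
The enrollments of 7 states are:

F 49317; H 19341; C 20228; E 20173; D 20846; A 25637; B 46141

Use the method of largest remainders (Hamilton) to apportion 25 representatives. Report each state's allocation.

F: 6; H: 2; C: 3; E: 2; D: 3; A: 3; B: 6

Standard divisor: 201683 ÷ 25 ≈ 8067.32.
Standard quotas: F 6.1132, H 2.3975, C 2.5074, E 2.5006, D 2.5840, A 3.1779, B 5.7195.
Lower quotas: F 6, H 2, C 2, E 2, D 2, A 3, B 5 (sum 22, leaving 3 seats).
Remainders in descending order: B 0.7195, D 0.5840, C 0.5074, E 0.5006, H 0.3975, A 0.1779, F 0.1132.
The surplus seats go to B, D, C.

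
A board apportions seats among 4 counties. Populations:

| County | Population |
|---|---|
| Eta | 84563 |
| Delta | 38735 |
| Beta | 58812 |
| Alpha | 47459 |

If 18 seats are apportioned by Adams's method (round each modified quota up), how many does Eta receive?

Standard divisor 229569/18 ≈ 12753.833; standard quotas: Eta 6.630, Delta 3.037, Beta 4.611, Alpha 3.721.
Rounding up gives 7, 4, 5, 4 = 20 seats, so the divisor must be adjusted.
With modified divisor 14400: modified quotas Eta 5.872, Delta 2.690, Beta 4.084, Alpha 3.296.
Rounding up: Eta 6, Delta 3, Beta 5, Alpha 4 (total 18).
Eta receives 6.

6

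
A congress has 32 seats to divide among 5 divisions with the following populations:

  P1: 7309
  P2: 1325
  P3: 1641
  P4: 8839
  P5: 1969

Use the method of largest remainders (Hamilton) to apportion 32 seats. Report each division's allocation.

The standard divisor is 21083/32 ≈ 658.844.
Standard quotas: P1 11.0937, P2 2.0111, P3 2.4907, P4 13.4159, P5 2.9886.
Lower quotas: P1 11, P2 2, P3 2, P4 13, P5 2 (sum 30, leaving 2 seats).
Remainders in descending order: P5 0.9886, P3 0.4907, P4 0.4159, P1 0.0937, P2 0.0111.
Largest remainders: P5, P3 receive the extra seats.

P1: 11, P2: 2, P3: 3, P4: 13, P5: 3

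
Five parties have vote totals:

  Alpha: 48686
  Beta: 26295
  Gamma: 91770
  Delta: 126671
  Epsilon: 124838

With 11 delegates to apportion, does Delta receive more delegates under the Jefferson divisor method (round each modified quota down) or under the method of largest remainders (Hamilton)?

Jefferson

Jefferson: Alpha 1, Beta 0, Gamma 2, Delta 4, Epsilon 4.
Hamilton: Alpha 1, Beta 1, Gamma 3, Delta 3, Epsilon 3.
Delta gets 4 under Jefferson and 3 under Hamilton.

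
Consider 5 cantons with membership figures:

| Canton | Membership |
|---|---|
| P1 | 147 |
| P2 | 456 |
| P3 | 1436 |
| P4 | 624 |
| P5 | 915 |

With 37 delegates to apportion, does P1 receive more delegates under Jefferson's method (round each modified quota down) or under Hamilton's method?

Jefferson: P1 1, P2 5, P3 15, P4 6, P5 10.
Hamilton: P1 2, P2 5, P3 15, P4 6, P5 9.
P1 gets 1 under Jefferson and 2 under Hamilton.

Hamilton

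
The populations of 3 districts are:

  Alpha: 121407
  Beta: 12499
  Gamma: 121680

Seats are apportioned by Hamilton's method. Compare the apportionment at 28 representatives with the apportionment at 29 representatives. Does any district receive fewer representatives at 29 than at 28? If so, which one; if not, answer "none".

Beta

At 28 seats: Alpha 13, Beta 2, Gamma 13.
At 29 seats: Alpha 14, Beta 1, Gamma 14.
Beta drops from 2 to 1.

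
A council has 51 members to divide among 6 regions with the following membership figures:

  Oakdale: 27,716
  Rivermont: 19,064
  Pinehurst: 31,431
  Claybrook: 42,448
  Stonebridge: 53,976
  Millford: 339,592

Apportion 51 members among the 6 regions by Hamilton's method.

Oakdale: 3; Rivermont: 2; Pinehurst: 3; Claybrook: 4; Stonebridge: 5; Millford: 34

The standard divisor is 514227/51 ≈ 10082.882.
Standard quotas: Oakdale 2.7488, Rivermont 1.8907, Pinehurst 3.1173, Claybrook 4.2099, Stonebridge 5.3532, Millford 33.6801.
Lower quotas: Oakdale 2, Rivermont 1, Pinehurst 3, Claybrook 4, Stonebridge 5, Millford 33 (sum 48, leaving 3 seats).
Remainders in descending order: Rivermont 0.8907, Oakdale 0.7488, Millford 0.6801, Stonebridge 0.3532, Claybrook 0.2099, Pinehurst 0.1173.
The surplus seats go to Rivermont, Oakdale, Millford.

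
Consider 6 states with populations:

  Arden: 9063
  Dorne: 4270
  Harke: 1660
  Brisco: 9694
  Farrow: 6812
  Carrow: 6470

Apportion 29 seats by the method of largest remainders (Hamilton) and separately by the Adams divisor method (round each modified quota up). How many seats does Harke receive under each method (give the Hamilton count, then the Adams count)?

Hamilton: Arden 7, Dorne 3, Harke 1, Brisco 8, Farrow 5, Carrow 5.
Adams: Arden 7, Dorne 3, Harke 2, Brisco 7, Farrow 5, Carrow 5.
Harke gets 1 under Hamilton and 2 under Adams.

1 and 2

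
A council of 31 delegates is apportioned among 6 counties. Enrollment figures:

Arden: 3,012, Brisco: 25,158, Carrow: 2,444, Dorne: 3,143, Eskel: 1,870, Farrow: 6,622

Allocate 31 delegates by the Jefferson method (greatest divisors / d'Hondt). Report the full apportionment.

Standard divisor 42249/31 ≈ 1362.871; standard quotas: Arden 2.210, Brisco 18.460, Carrow 1.793, Dorne 2.306, Eskel 1.372, Farrow 4.859.
Rounding down gives 2, 18, 1, 2, 1, 4 = 28 seats, so the divisor must be adjusted.
With modified divisor 1240: modified quotas Arden 2.429, Brisco 20.289, Carrow 1.971, Dorne 2.535, Eskel 1.508, Farrow 5.340.
Rounding down: Arden 2, Brisco 20, Carrow 1, Dorne 2, Eskel 1, Farrow 5 (total 31).

Arden=2, Brisco=20, Carrow=1, Dorne=2, Eskel=1, Farrow=5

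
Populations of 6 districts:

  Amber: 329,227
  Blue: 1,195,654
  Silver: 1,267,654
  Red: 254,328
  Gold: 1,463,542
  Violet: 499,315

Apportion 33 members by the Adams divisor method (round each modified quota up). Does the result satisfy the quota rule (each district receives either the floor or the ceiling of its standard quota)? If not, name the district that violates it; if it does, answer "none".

none

Standard quotas: Amber 2.169, Blue 7.876, Silver 8.350, Red 1.675, Gold 9.641, Violet 3.289.
Adams allocation: Amber 2, Blue 8, Silver 8, Red 2, Gold 9, Violet 4.
Every allocation lies between the lower and upper quota.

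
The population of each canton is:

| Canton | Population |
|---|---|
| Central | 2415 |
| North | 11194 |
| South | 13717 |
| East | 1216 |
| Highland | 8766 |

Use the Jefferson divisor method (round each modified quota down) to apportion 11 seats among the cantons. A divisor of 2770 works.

Central 0, North 4, South 4, East 0, Highland 3

With modified divisor 2770: modified quotas Central 0.872, North 4.041, South 4.952, East 0.439, Highland 3.165.
Rounding down: Central 0, North 4, South 4, East 0, Highland 3 (total 11).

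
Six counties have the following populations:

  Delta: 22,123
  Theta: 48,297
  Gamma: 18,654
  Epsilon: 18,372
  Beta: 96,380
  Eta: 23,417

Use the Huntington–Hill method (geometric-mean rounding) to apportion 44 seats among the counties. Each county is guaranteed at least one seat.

Delta 4, Theta 9, Gamma 4, Epsilon 4, Beta 18, Eta 5

With divisor 5224: modified quotas Delta 4.235, Theta 9.245, Gamma 3.571, Epsilon 3.517, Beta 18.449, Eta 4.483.
Geometric-mean thresholds: Delta √(4·5)=4.472, Theta √(9·10)=9.487, Gamma √(3·4)=3.464, Epsilon √(3·4)=3.464, Beta √(18·19)=18.493, Eta √(4·5)=4.472.
Each quota rounded against its threshold gives Delta 4, Theta 9, Gamma 4, Epsilon 4, Beta 18, Eta 5 (total 44).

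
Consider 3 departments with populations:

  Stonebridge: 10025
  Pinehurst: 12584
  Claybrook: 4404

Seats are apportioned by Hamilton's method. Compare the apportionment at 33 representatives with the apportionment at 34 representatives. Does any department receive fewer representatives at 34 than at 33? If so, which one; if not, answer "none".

Claybrook

At 33 seats: Stonebridge 12, Pinehurst 15, Claybrook 6.
At 34 seats: Stonebridge 13, Pinehurst 16, Claybrook 5.
Claybrook drops from 6 to 5.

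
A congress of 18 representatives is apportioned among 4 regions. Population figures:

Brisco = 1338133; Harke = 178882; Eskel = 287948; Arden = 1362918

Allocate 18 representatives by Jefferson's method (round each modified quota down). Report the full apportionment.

Standard divisor 3167881/18 ≈ 175993.389; standard quotas: Brisco 7.603, Harke 1.016, Eskel 1.636, Arden 7.744.
Rounding down gives 7, 1, 1, 7 = 16 seats, so the divisor must be adjusted.
With modified divisor 159400: modified quotas Brisco 8.395, Harke 1.122, Eskel 1.806, Arden 8.550.
Rounding down: Brisco 8, Harke 1, Eskel 1, Arden 8 (total 18).

Brisco=8, Harke=1, Eskel=1, Arden=8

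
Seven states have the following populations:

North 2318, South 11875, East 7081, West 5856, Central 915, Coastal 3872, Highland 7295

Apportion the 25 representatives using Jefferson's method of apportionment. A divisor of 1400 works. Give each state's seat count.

North 1; South 8; East 5; West 4; Central 0; Coastal 2; Highland 5

With modified divisor 1400: modified quotas North 1.656, South 8.482, East 5.058, West 4.183, Central 0.654, Coastal 2.766, Highland 5.211.
Rounding down: North 1, South 8, East 5, West 4, Central 0, Coastal 2, Highland 5 (total 25).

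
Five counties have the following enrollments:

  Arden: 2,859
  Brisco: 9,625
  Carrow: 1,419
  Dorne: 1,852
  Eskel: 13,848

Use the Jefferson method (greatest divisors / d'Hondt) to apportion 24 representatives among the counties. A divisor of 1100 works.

Arden 2; Brisco 8; Carrow 1; Dorne 1; Eskel 12

With modified divisor 1100: modified quotas Arden 2.599, Brisco 8.750, Carrow 1.290, Dorne 1.684, Eskel 12.589.
Rounding down: Arden 2, Brisco 8, Carrow 1, Dorne 1, Eskel 12 (total 24).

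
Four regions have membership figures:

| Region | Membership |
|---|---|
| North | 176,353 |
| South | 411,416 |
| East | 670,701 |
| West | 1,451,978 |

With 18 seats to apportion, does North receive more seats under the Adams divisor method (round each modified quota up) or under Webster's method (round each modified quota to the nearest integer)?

Adams

Adams: North 2, South 3, East 4, West 9.
Webster: North 1, South 3, East 4, West 10.
North gets 2 under Adams and 1 under Webster.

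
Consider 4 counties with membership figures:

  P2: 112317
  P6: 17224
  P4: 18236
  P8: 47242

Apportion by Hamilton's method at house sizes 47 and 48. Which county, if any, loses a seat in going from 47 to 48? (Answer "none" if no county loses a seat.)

At 47 seats: P2 27, P6 4, P4 5, P8 11.
At 48 seats: P2 28, P6 4, P4 4, P8 12.
P4 drops from 5 to 4.

P4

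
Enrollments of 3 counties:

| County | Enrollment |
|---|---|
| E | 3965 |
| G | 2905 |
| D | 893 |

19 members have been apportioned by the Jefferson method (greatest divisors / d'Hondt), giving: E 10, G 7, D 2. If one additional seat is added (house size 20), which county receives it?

Priority for the next seat is population ÷ (current seats + 1).
Priorities: E 360.455, G 363.125, D 297.667.
Highest priority: G.

G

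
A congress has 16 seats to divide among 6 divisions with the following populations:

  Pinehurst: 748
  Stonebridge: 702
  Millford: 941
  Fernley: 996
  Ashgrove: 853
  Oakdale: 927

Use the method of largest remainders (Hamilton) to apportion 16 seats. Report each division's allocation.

Pinehurst=2, Stonebridge=2, Millford=3, Fernley=3, Ashgrove=3, Oakdale=3

Total 5167; standard divisor 5167/16 ≈ 322.938.
Standard quotas: Pinehurst 2.316, Stonebridge 2.174, Millford 2.914, Fernley 3.084, Ashgrove 2.641, Oakdale 2.871.
Lower quotas: Pinehurst 2, Stonebridge 2, Millford 2, Fernley 3, Ashgrove 2, Oakdale 2 (sum 13, leaving 3 seats).
Remainders in descending order: Millford 0.914, Oakdale 0.871, Ashgrove 0.641, Pinehurst 0.316, Stonebridge 0.174, Fernley 0.084.
Largest remainders: Millford, Oakdale, Ashgrove receive the extra seats.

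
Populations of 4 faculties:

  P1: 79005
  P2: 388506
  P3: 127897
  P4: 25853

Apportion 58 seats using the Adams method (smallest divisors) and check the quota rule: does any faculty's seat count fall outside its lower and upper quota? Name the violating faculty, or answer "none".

Standard quotas: P1 7.376, P2 36.270, P3 11.940, P4 2.414.
Adams allocation: P1 8, P2 35, P3 12, P4 3.
P2 has quota 36.270 (lower 36, upper 37) but receives 35 — outside the quota interval.

P2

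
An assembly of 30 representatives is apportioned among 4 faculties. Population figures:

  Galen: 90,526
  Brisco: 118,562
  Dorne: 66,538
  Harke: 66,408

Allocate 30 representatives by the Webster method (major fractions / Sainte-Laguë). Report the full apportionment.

Standard divisor 342034/30 ≈ 11401.133; standard quotas: Galen 7.940, Brisco 10.399, Dorne 5.836, Harke 5.825.
Rounding to the nearest integer gives Galen 8, Brisco 10, Dorne 6, Harke 6 — total 30, matching the house size, so no adjustment is needed.

Galen 8; Brisco 10; Dorne 6; Harke 6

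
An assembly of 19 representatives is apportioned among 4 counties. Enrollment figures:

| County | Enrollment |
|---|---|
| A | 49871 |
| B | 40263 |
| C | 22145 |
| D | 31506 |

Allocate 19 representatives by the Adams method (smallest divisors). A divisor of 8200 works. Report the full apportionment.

A 7, B 5, C 3, D 4

With modified divisor 8200: modified quotas A 6.082, B 4.910, C 2.701, D 3.842.
Rounding up: A 7, B 5, C 3, D 4 (total 19).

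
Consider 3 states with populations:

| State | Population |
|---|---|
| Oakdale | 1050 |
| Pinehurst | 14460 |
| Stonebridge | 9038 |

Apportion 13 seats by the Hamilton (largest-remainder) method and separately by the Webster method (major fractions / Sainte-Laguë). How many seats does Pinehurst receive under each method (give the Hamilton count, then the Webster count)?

8 and 7

Hamilton: Oakdale 0, Pinehurst 8, Stonebridge 5.
Webster: Oakdale 1, Pinehurst 7, Stonebridge 5.
Pinehurst gets 8 under Hamilton and 7 under Webster.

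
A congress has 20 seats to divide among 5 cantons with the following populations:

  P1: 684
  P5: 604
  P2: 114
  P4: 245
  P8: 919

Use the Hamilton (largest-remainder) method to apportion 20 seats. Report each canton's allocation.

Standard divisor: 2566 ÷ 20 ≈ 128.3.
Standard quotas: P1 5.331, P5 4.708, P2 0.889, P4 1.910, P8 7.163.
Lower quotas: P1 5, P5 4, P2 0, P4 1, P8 7 (sum 17, leaving 3 seats).
Remainders in descending order: P4 0.910, P2 0.889, P5 0.708, P1 0.331, P8 0.163.
The surplus seats go to P4, P2, P5.

P1 5, P5 5, P2 1, P4 2, P8 7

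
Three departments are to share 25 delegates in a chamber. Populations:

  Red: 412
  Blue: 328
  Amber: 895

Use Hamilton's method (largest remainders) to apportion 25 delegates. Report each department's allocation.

Standard divisor: 1635 ÷ 25 ≈ 65.4.
Standard quotas: Red 6.300, Blue 5.015, Amber 13.685.
Lower quotas: Red 6, Blue 5, Amber 13 (sum 24, leaving 1 seat).
Remainders in descending order: Amber 0.685, Red 0.300, Blue 0.015.
The surplus seat goes to Amber.

Red: 6, Blue: 5, Amber: 14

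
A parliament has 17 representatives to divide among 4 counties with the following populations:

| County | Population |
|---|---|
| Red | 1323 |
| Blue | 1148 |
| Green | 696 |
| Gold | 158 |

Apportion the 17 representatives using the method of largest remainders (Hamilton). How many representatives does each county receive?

Red: 7, Blue: 6, Green: 3, Gold: 1

Total 3325; standard divisor 3325/17 ≈ 195.588.
Standard quotas: Red 6.764, Blue 5.869, Green 3.558, Gold 0.808.
Lower quotas: Red 6, Blue 5, Green 3, Gold 0 (sum 14, leaving 3 seats).
Remainders in descending order: Blue 0.869, Gold 0.808, Red 0.764, Green 0.558.
The surplus seats go to Blue, Gold, Red.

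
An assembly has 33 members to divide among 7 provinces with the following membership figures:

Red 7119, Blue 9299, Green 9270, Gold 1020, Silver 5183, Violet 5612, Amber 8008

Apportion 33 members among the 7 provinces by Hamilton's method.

Standard divisor: 45511 ÷ 33 ≈ 1379.121.
Standard quotas: Red 5.1620, Blue 6.7427, Green 6.7217, Gold 0.7396, Silver 3.7582, Violet 4.0693, Amber 5.8066.
Lower quotas: Red 5, Blue 6, Green 6, Gold 0, Silver 3, Violet 4, Amber 5 (sum 29, leaving 4 seats).
Remainders in descending order: Amber 0.8066, Silver 0.7582, Blue 0.7427, Gold 0.7396, Green 0.7217, Red 0.1620, Violet 0.0693.
The surplus seats go to Amber, Silver, Blue, Gold.

Red=5, Blue=7, Green=6, Gold=1, Silver=4, Violet=4, Amber=6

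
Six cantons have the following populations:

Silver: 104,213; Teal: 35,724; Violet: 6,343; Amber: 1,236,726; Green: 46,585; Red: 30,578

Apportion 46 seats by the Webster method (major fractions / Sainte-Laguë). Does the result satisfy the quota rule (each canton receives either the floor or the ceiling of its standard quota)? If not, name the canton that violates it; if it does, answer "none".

Standard quotas: Silver 3.283, Teal 1.125, Violet 0.200, Amber 38.961, Green 1.468, Red 0.963.
Webster allocation: Silver 3, Teal 1, Violet 0, Amber 40, Green 1, Red 1.
Amber has quota 38.961 (lower 38, upper 39) but receives 40 — outside the quota interval.

Amber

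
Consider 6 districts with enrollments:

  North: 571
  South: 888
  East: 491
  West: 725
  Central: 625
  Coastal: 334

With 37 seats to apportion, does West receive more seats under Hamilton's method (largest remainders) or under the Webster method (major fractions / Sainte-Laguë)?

Webster

Hamilton: North 6, South 9, East 5, West 7, Central 6, Coastal 4.
Webster: North 6, South 9, East 5, West 8, Central 6, Coastal 3.
West gets 7 under Hamilton and 8 under Webster.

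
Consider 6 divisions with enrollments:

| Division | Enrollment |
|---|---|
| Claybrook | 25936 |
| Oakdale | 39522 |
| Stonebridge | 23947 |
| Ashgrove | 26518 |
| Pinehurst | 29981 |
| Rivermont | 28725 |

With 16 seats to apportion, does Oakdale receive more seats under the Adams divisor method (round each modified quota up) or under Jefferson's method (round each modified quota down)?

Adams: Claybrook 2, Oakdale 3, Stonebridge 2, Ashgrove 3, Pinehurst 3, Rivermont 3.
Jefferson: Claybrook 2, Oakdale 4, Stonebridge 2, Ashgrove 2, Pinehurst 3, Rivermont 3.
Oakdale gets 3 under Adams and 4 under Jefferson.

Jefferson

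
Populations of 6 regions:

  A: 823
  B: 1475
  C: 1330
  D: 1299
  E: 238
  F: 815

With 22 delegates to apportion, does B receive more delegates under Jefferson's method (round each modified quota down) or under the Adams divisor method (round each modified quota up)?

Jefferson

Jefferson: A 3, B 6, C 5, D 5, E 0, F 3.
Adams: A 3, B 5, C 5, D 5, E 1, F 3.
B gets 6 under Jefferson and 5 under Adams.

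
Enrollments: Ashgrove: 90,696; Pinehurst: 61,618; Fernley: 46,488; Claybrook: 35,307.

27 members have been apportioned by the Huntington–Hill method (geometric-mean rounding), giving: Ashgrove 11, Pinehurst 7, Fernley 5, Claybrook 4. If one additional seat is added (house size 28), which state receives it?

Fernley

Priority for the next seat is population ÷ (√(s·(s+1))).
Priorities: Ashgrove 7894.074, Pinehurst 8234.052, Fernley 8487.509, Claybrook 7894.885.
Highest priority: Fernley.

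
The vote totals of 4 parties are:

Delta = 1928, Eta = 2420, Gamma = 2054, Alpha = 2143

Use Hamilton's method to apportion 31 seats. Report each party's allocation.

Total 8545; standard divisor 8545/31 ≈ 275.645.
Standard quotas: Delta 6.994, Eta 8.779, Gamma 7.452, Alpha 7.774.
Lower quotas: Delta 6, Eta 8, Gamma 7, Alpha 7 (sum 28, leaving 3 seats).
Remainders in descending order: Delta 0.994, Eta 0.779, Alpha 0.774, Gamma 0.452.
The surplus seats go to Delta, Eta, Alpha.

Delta: 7, Eta: 9, Gamma: 7, Alpha: 8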